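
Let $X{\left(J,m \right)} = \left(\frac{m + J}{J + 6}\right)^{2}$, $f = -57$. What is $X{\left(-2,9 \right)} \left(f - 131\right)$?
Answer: $- \frac{2303}{4} \approx -575.75$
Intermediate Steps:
$X{\left(J,m \right)} = \frac{\left(J + m\right)^{2}}{\left(6 + J\right)^{2}}$ ($X{\left(J,m \right)} = \left(\frac{J + m}{6 + J}\right)^{2} = \frac{\left(J + m\right)^{2}}{\left(6 + J\right)^{2}}$)
$X{\left(-2,9 \right)} \left(f - 131\right) = \frac{\left(-2 + 9\right)^{2}}{\left(6 - 2\right)^{2}} \left(-57 - 131\right) = \frac{7^{2}}{16} \left(-188\right) = \frac{1}{16} \cdot 49 \left(-188\right) = \frac{49}{16} \left(-188\right) = - \frac{2303}{4}$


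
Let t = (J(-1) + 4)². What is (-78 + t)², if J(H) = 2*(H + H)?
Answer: 6084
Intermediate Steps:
J(H) = 4*H (J(H) = 2*(2*H) = 4*H)
t = 0 (t = (4*(-1) + 4)² = (-4 + 4)² = 0² = 0)
(-78 + t)² = (-78 + 0)² = (-78)² = 6084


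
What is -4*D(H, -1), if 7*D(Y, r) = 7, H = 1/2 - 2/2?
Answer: -4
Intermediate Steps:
H = -½ (H = 1*(½) - 2*½ = ½ - 1 = -½ ≈ -0.50000)
D(Y, r) = 1 (D(Y, r) = (⅐)*7 = 1)
-4*D(H, -1) = -4*1 = -4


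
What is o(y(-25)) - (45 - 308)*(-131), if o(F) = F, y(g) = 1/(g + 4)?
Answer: -723514/21 ≈ -34453.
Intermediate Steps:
y(g) = 1/(4 + g)
o(y(-25)) - (45 - 308)*(-131) = 1/(4 - 25) - (45 - 308)*(-131) = 1/(-21) - (-263)*(-131) = -1/21 - 1*34453 = -1/21 - 34453 = -723514/21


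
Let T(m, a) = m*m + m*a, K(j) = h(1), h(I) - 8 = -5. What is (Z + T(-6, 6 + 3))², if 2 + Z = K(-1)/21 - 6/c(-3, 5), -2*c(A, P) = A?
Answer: 27889/49 ≈ 569.16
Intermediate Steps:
c(A, P) = -A/2
h(I) = 3 (h(I) = 8 - 5 = 3)
K(j) = 3
T(m, a) = m² + a*m
Z = -41/7 (Z = -2 + (3/21 - 6/((-½*(-3)))) = -2 + (3*(1/21) - 6/3/2) = -2 + (⅐ - 6*⅔) = -2 + (⅐ - 4) = -2 - 27/7 = -41/7 ≈ -5.8571)
(Z + T(-6, 6 + 3))² = (-41/7 - 6*((6 + 3) - 6))² = (-41/7 - 6*(9 - 6))² = (-41/7 - 6*3)² = (-41/7 - 18)² = (-167/7)² = 27889/49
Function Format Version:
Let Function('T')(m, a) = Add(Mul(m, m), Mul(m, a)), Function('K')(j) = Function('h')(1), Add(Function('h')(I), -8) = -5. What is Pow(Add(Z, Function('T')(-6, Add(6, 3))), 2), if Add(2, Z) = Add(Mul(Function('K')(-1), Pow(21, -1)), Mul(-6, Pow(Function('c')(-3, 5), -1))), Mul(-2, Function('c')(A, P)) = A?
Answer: Rational(27889, 49) ≈ 569.16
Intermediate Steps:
Function('c')(A, P) = Mul(Rational(-1, 2), A)
Function('h')(I) = 3 (Function('h')(I) = Add(8, -5) = 3)
Function('K')(j) = 3
Function('T')(m, a) = Add(Pow(m, 2), Mul(a, m))
Z = Rational(-41, 7) (Z = Add(-2, Add(Mul(3, Pow(21, -1)), Mul(-6, Pow(Mul(Rational(-1, 2), -3), -1)))) = Add(-2, Add(Mul(3, Rational(1, 21)), Mul(-6, Pow(Rational(3, 2), -1)))) = Add(-2, Add(Rational(1, 7), Mul(-6, Rational(2, 3)))) = Add(-2, Add(Rational(1, 7), -4)) = Add(-2, Rational(-27, 7)) = Rational(-41, 7) ≈ -5.8571)
Pow(Add(Z, Function('T')(-6, Add(6, 3))), 2) = Pow(Add(Rational(-41, 7), Mul(-6, Add(Add(6, 3), -6))), 2) = Pow(Add(Rational(-41, 7), Mul(-6, Add(9, -6))), 2) = Pow(Add(Rational(-41, 7), Mul(-6, 3)), 2) = Pow(Add(Rational(-41, 7), -18), 2) = Pow(Rational(-167, 7), 2) = Rational(27889, 49)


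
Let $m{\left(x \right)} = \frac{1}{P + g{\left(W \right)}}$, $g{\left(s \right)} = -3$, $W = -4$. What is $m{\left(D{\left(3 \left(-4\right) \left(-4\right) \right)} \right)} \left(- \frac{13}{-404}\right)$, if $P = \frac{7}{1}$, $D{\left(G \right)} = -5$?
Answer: $\frac{13}{1616} \approx 0.0080446$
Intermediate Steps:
$P = 7$ ($P = 7 \cdot 1 = 7$)
$m{\left(x \right)} = \frac{1}{4}$ ($m{\left(x \right)} = \frac{1}{7 - 3} = \frac{1}{4}$)
$m{\left(D{\left(3 \left(-4\right) \left(-4\right) \right)} \right)} \left(- \frac{13}{-404}\right) = \frac{\left(-13\right) \frac{1}{-404}}{4} = \frac{\left(-13\right) \left(- \frac{1}{404}\right)}{4} = \frac{1}{4} \cdot \frac{13}{404} = \frac{13}{1616}$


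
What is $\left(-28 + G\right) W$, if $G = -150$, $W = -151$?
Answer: $26878$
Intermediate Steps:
$\left(-28 + G\right) W = \left(-28 - 150\right) \left(-151\right) = \left(-178\right) \left(-151\right) = 26878$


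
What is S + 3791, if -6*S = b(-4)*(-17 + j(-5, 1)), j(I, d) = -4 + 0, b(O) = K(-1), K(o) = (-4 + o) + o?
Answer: 3770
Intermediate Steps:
K(o) = -4 + 2*o
b(O) = -6 (b(O) = -4 + 2*(-1) = -4 - 2 = -6)
j(I, d) = -4
S = -21 (S = -(-1)*(-17 - 4) = -(-1)*(-21) = -⅙*126 = -21)
S + 3791 = -21 + 3791 = 3770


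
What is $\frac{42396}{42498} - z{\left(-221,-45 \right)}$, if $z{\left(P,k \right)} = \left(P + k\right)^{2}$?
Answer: $- \frac{501157682}{7083} \approx -70755.0$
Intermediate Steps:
$\frac{42396}{42498} - z{\left(-221,-45 \right)} = \frac{42396}{42498} - \left(-221 - 45\right)^{2} = 42396 \cdot \frac{1}{42498} - \left(-266\right)^{2} = \frac{7066}{7083} - 70756 = - \frac{501157682}{7083}$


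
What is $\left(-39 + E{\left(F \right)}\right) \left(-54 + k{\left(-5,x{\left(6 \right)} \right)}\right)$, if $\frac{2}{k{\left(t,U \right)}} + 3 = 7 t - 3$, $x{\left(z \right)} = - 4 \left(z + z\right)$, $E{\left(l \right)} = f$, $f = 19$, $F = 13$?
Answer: $\frac{44320}{41} \approx 1081.0$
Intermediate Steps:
$E{\left(l \right)} = 19$
$x{\left(z \right)} = - 8 z$ ($x{\left(z \right)} = - 4 \cdot 2 z = - 8 z$)
$k{\left(t,U \right)} = \frac{2}{-6 + 7 t}$ ($k{\left(t,U \right)} = \frac{2}{-3 + \left(7 t - 3\right)} = \frac{2}{-3 + \left(-3 + 7 t\right)} = \frac{2}{-6 + 7 t}$)
$\left(-39 + E{\left(F \right)}\right) \left(-54 + k{\left(-5,x{\left(6 \right)} \right)}\right) = \left(-39 + 19\right) \left(-54 + \frac{2}{-6 + 7 \left(-5\right)}\right) = - 20 \left(-54 + \frac{2}{-6 - 35}\right) = - 20 \left(-54 + \frac{2}{-41}\right) = - 20 \left(-54 + 2 \left(- \frac{1}{41}\right)\right) = - 20 \left(-54 - \frac{2}{41}\right) = \left(-20\right) \left(- \frac{2216}{41}\right) = \frac{44320}{41}$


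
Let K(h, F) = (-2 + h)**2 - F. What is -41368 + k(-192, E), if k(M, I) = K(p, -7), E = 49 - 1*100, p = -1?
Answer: -41352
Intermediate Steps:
E = -51 (E = 49 - 100 = -51)
k(M, I) = 16 (k(M, I) = (-2 - 1)**2 - 1*(-7) = (-3)**2 + 7 = 9 + 7 = 16)
-41368 + k(-192, E) = -41368 + 16 = -41352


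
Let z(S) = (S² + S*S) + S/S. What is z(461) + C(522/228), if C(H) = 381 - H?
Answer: 16166025/38 ≈ 4.2542e+5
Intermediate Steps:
z(S) = 1 + 2*S² (z(S) = (S² + S²) + 1 = 2*S² + 1 = 1 + 2*S²)
z(461) + C(522/228) = (1 + 2*461²) + (381 - 522/228) = (1 + 2*212521) + (381 - 522/228) = (1 + 425042) + (381 - 1*87/38) = 425043 + (381 - 87/38) = 425043 + 14391/38 = 16166025/38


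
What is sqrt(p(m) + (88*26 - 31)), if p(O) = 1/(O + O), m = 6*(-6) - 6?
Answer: sqrt(3981327)/42 ≈ 47.508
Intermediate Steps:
m = -42 (m = -36 - 6 = -42)
p(O) = 1/(2*O)
sqrt(p(m) + (88*26 - 31)) = sqrt((1/2)/(-42) + (88*26 - 31)) = sqrt((1/2)*(-1/42) + (2288 - 31)) = sqrt(-1/84 + 2257) = sqrt(189587/84) = sqrt(3981327)/42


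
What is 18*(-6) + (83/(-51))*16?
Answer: -6836/51 ≈ -134.04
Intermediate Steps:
18*(-6) + (83/(-51))*16 = -108 + (83*(-1/51))*16 = -108 - 83/51*16 = -108 - 1328/51 = -6836/51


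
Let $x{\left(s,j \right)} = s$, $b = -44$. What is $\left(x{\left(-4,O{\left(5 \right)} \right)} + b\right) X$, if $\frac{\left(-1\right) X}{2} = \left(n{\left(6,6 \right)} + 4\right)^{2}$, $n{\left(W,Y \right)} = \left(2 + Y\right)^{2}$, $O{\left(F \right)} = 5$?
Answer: $443904$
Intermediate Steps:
$X = -9248$ ($X = - 2 \left(\left(2 + 6\right)^{2} + 4\right)^{2} = - 2 \left(8^{2} + 4\right)^{2} = - 2 \left(64 + 4\right)^{2} = - 2 \cdot 68^{2} = \left(-2\right) 4624 = -9248$)
$\left(x{\left(-4,O{\left(5 \right)} \right)} + b\right) X = \left(-4 - 44\right) \left(-9248\right) = \left(-48\right) \left(-9248\right) = 443904$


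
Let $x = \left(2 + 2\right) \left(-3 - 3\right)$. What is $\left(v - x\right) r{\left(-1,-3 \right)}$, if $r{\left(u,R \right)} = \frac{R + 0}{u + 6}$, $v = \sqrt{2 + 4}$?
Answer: $- \frac{72}{5} - \frac{3 \sqrt{6}}{5} \approx -15.87$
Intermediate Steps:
$v = \sqrt{6} \approx 2.4495$
$x = -24$ ($x = 4 \left(-6\right) = -24$)
$r{\left(u,R \right)} = \frac{R}{6 + u}$
$\left(v - x\right) r{\left(-1,-3 \right)} = \left(\sqrt{6} - -24\right) \left(- \frac{3}{6 - 1}\right) = \left(\sqrt{6} + 24\right) \left(- \frac{3}{5}\right) = \left(24 + \sqrt{6}\right) \left(\left(-3\right) \frac{1}{5}\right) = \left(24 + \sqrt{6}\right) \left(- \frac{3}{5}\right) = - \frac{72}{5} - \frac{3 \sqrt{6}}{5}$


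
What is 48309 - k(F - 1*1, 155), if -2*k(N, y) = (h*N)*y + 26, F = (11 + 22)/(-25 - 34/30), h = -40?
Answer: 5422981/98 ≈ 55337.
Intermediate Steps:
F = -495/392 (F = 33/(-25 - 34*1/30) = 33/(-25 - 17/15) = 33/(-392/15) = 33*(-15/392) = -495/392 ≈ -1.2628)
k(N, y) = -13 + 20*N*y (k(N, y) = -((-40*N)*y + 26)/2 = -(-40*N*y + 26)/2 = -(26 - 40*N*y)/2 = -13 + 20*N*y)
48309 - k(F - 1*1, 155) = 48309 - (-13 + 20*(-495/392 - 1*1)*155) = 48309 - (-13 + 20*(-495/392 - 1)*155) = 48309 - (-13 + 20*(-887/392)*155) = 48309 - (-13 - 687425/98) = 48309 - 1*(-688699/98) = 48309 + 688699/98 = 5422981/98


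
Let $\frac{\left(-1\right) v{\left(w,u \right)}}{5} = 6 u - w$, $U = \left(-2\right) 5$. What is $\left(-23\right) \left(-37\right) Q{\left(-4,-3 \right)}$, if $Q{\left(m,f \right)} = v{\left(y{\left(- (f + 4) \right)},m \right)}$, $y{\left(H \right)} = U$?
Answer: $59570$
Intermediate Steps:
$U = -10$
$y{\left(H \right)} = -10$
$v{\left(w,u \right)} = - 30 u + 5 w$ ($v{\left(w,u \right)} = - 5 \left(6 u - w\right) = - 5 \left(- w + 6 u\right) = - 30 u + 5 w$)
$Q{\left(m,f \right)} = -50 - 30 m$ ($Q{\left(m,f \right)} = - 30 m + 5 \left(-10\right) = - 30 m - 50 = -50 - 30 m$)
$\left(-23\right) \left(-37\right) Q{\left(-4,-3 \right)} = \left(-23\right) \left(-37\right) \left(-50 - -120\right) = 851 \left(-50 + 120\right) = 851 \cdot 70 = 59570$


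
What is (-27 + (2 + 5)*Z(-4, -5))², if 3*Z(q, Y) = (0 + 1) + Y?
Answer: 11881/9 ≈ 1320.1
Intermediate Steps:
Z(q, Y) = ⅓ + Y/3 (Z(q, Y) = ((0 + 1) + Y)/3 = (1 + Y)/3 = ⅓ + Y/3)
(-27 + (2 + 5)*Z(-4, -5))² = (-27 + (2 + 5)*(⅓ + (⅓)*(-5)))² = (-27 + 7*(⅓ - 5/3))² = (-27 + 7*(-4/3))² = (-27 - 28/3)² = (-109/3)² = 11881/9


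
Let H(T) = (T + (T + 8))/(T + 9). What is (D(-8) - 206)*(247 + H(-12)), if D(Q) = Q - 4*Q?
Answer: -137774/3 ≈ -45925.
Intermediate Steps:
H(T) = (8 + 2*T)/(9 + T) (H(T) = (T + (8 + T))/(9 + T) = (8 + 2*T)/(9 + T))
D(Q) = -3*Q
(D(-8) - 206)*(247 + H(-12)) = (-3*(-8) - 206)*(247 + 2*(4 - 12)/(9 - 12)) = (24 - 206)*(247 + 2*(-8)/(-3)) = -182*(247 + 2*(-⅓)*(-8)) = -182*(247 + 16/3) = -182*757/3 = -137774/3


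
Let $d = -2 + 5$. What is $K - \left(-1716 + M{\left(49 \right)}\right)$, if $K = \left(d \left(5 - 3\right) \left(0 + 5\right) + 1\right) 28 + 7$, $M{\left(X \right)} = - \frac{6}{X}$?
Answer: $\frac{126965}{49} \approx 2591.1$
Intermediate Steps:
$d = 3$
$K = 875$ ($K = \left(3 \left(5 - 3\right) \left(0 + 5\right) + 1\right) 28 + 7 = \left(3 \cdot 2 \cdot 5 + 1\right) 28 + 7 = \left(3 \cdot 10 + 1\right) 28 + 7 = \left(30 + 1\right) 28 + 7 = 31 \cdot 28 + 7 = 868 + 7 = 875$)
$K - \left(-1716 + M{\left(49 \right)}\right) = 875 + \left(1716 - - \frac{6}{49}\right) = 875 + \left(1716 + \frac{6}{49}\right) = 875 + \frac{84090}{49} = \frac{126965}{49}$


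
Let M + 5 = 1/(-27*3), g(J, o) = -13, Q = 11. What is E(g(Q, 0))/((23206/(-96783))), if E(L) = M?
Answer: 6548983/313281 ≈ 20.905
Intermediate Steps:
M = -406/81 (M = -5 + 1/(-27*3) = -5 + 1/(-81) = -5 - 1/81 = -406/81 ≈ -5.0123)
E(L) = -406/81
E(g(Q, 0))/((23206/(-96783))) = -406/(81*(23206/(-96783))) = -406/(81*(23206*(-1/96783))) = -406/(81*(-23206/96783)) = -406/81*(-96783/23206) = 6548983/313281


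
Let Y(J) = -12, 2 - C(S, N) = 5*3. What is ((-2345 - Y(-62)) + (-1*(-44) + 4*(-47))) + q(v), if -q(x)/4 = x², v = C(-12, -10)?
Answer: -3153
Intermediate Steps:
C(S, N) = -13 (C(S, N) = 2 - 5*3 = 2 - 1*15 = 2 - 15 = -13)
v = -13
q(x) = -4*x²
((-2345 - Y(-62)) + (-1*(-44) + 4*(-47))) + q(v) = ((-2345 - 1*(-12)) + (-1*(-44) + 4*(-47))) - 4*(-13)² = ((-2345 + 12) + (44 - 188)) - 4*169 = (-2333 - 144) - 676 = -2477 - 676 = -3153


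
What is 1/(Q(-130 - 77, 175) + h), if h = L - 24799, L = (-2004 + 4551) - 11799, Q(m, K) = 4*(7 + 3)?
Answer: -1/34011 ≈ -2.9402e-5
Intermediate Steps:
Q(m, K) = 40 (Q(m, K) = 4*10 = 40)
L = -9252 (L = 2547 - 11799 = -9252)
h = -34051 (h = -9252 - 24799 = -34051)
1/(Q(-130 - 77, 175) + h) = 1/(40 - 34051) = 1/(-34011) = -1/34011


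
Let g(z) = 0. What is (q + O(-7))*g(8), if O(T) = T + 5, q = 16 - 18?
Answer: 0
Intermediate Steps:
q = -2
O(T) = 5 + T
(q + O(-7))*g(8) = (-2 + (5 - 7))*0 = (-2 - 2)*0 = -4*0 = 0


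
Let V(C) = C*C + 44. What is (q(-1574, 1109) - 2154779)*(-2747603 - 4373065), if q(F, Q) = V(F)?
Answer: -2298131510988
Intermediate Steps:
V(C) = 44 + C**2 (V(C) = C**2 + 44 = 44 + C**2)
q(F, Q) = 44 + F**2
(q(-1574, 1109) - 2154779)*(-2747603 - 4373065) = ((44 + (-1574)**2) - 2154779)*(-2747603 - 4373065) = ((44 + 2477476) - 2154779)*(-7120668) = (2477520 - 2154779)*(-7120668) = 322741*(-7120668) = -2298131510988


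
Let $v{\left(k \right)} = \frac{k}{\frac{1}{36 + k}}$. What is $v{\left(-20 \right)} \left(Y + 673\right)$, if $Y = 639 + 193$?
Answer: $-481600$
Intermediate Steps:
$v{\left(k \right)} = k \left(36 + k\right)$
$Y = 832$
$v{\left(-20 \right)} \left(Y + 673\right) = - 20 \left(36 - 20\right) \left(832 + 673\right) = \left(-20\right) 16 \cdot 1505 = \left(-320\right) 1505 = -481600$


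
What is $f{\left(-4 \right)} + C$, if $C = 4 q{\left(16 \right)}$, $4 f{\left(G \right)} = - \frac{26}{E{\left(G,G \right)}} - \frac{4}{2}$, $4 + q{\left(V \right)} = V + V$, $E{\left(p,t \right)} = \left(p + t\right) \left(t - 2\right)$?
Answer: $\frac{10691}{96} \approx 111.36$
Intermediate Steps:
$E{\left(p,t \right)} = \left(-2 + t\right) \left(p + t\right)$ ($E{\left(p,t \right)} = \left(p + t\right) \left(-2 + t\right) = \left(-2 + t\right) \left(p + t\right)$)
$q{\left(V \right)} = -4 + 2 V$ ($q{\left(V \right)} = -4 + \left(V + V\right) = -4 + 2 V$)
$f{\left(G \right)} = - \frac{1}{2} - \frac{13}{2 \left(- 4 G + 2 G^{2}\right)}$ ($f{\left(G \right)} = \frac{- \frac{26}{G^{2} - 2 G - 2 G + G G} - \frac{4}{2}}{4} = \frac{- \frac{26}{G^{2} - 2 G - 2 G + G^{2}} - 2}{4} = \frac{- \frac{26}{- 4 G + 2 G^{2}} - 2}{4} = \frac{-2 - \frac{26}{- 4 G + 2 G^{2}}}{4} = - \frac{1}{2} - \frac{13}{2 \left(- 4 G + 2 G^{2}\right)}$)
$C = 112$ ($C = 4 \left(-4 + 2 \cdot 16\right) = 4 \left(-4 + 32\right) = 4 \cdot 28 = 112$)
$f{\left(-4 \right)} + C = \frac{- \frac{13}{4} - 4 - \frac{\left(-4\right)^{2}}{2}}{\left(-4\right) \left(-2 - 4\right)} + 112 = - \frac{- \frac{13}{4} - 4 - 8}{4 \left(-6\right)} + 112 = \left(- \frac{1}{4}\right) \left(- \frac{1}{6}\right) \left(- \frac{13}{4} - 4 - 8\right) + 112 = \left(- \frac{1}{4}\right) \left(- \frac{1}{6}\right) \left(- \frac{61}{4}\right) + 112 = - \frac{61}{96} + 112 = \frac{10691}{96}$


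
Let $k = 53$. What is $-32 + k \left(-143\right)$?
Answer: $-7611$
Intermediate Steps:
$-32 + k \left(-143\right) = -32 + 53 \left(-143\right) = -32 - 7579 = -7611$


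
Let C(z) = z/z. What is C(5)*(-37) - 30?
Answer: -67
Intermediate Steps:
C(z) = 1
C(5)*(-37) - 30 = 1*(-37) - 30 = -37 - 30 = -67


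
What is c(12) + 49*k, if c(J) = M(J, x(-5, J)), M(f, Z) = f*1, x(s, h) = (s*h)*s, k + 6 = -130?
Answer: -6652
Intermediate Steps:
k = -136 (k = -6 - 130 = -136)
x(s, h) = h*s**2 (x(s, h) = (h*s)*s = h*s**2)
M(f, Z) = f
c(J) = J
c(12) + 49*k = 12 + 49*(-136) = 12 - 6664 = -6652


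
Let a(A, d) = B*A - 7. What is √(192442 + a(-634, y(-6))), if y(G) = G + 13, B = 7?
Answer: √187997 ≈ 433.59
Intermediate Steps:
y(G) = 13 + G
a(A, d) = -7 + 7*A (a(A, d) = 7*A - 7 = -7 + 7*A)
√(192442 + a(-634, y(-6))) = √(192442 + (-7 + 7*(-634))) = √(192442 + (-7 - 4438)) = √(192442 - 4445) = √187997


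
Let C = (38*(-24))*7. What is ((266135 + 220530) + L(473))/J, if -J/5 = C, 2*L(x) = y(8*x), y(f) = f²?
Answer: 7645993/31920 ≈ 239.54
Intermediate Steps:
L(x) = 32*x² (L(x) = (8*x)²/2 = (64*x²)/2 = 32*x²)
C = -6384 (C = -912*7 = -6384)
J = 31920 (J = -5*(-6384) = 31920)
((266135 + 220530) + L(473))/J = ((266135 + 220530) + 32*473²)/31920 = (486665 + 32*223729)*(1/31920) = (486665 + 7159328)*(1/31920) = 7645993*(1/31920) = 7645993/31920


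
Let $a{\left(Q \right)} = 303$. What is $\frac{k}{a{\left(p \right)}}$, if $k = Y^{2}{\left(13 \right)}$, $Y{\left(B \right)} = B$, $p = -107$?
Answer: $\frac{169}{303} \approx 0.55776$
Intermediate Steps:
$k = 169$ ($k = 13^{2} = 169$)
$\frac{k}{a{\left(p \right)}} = \frac{169}{303}$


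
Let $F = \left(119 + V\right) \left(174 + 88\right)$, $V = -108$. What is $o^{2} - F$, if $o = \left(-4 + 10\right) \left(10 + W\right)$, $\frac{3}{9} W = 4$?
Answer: $14542$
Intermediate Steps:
$W = 12$ ($W = 3 \cdot 4 = 12$)
$o = 132$ ($o = \left(-4 + 10\right) \left(10 + 12\right) = 6 \cdot 22 = 132$)
$F = 2882$ ($F = \left(119 - 108\right) \left(174 + 88\right) = 11 \cdot 262 = 2882$)
$o^{2} - F = 132^{2} - 2882 = 17424 - 2882 = 14542$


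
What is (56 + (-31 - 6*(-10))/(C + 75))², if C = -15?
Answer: 11485321/3600 ≈ 3190.4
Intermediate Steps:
(56 + (-31 - 6*(-10))/(C + 75))² = (56 + (-31 - 6*(-10))/(-15 + 75))² = (56 + (-31 + 60)/60)² = (56 + 29*(1/60))² = (56 + 29/60)² = (3389/60)² = 11485321/3600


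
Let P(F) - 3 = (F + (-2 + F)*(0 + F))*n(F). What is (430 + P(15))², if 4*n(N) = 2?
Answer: 289444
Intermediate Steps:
n(N) = ½ (n(N) = (¼)*2 = ½)
P(F) = 3 + F/2 + F*(-2 + F)/2 (P(F) = 3 + (F + (-2 + F)*(0 + F))*(½) = 3 + (F + (-2 + F)*F)*(½) = 3 + (F + F*(-2 + F))*(½) = 3 + (F/2 + F*(-2 + F)/2) = 3 + F/2 + F*(-2 + F)/2)
(430 + P(15))² = (430 + (3 + (½)*15² - ½*15))² = (430 + (3 + (½)*225 - 15/2))² = (430 + (3 + 225/2 - 15/2))² = (430 + 108)² = 538² = 289444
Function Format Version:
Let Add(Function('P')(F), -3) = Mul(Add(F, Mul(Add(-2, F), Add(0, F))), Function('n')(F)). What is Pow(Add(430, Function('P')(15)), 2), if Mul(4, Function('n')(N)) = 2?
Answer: 289444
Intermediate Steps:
Function('n')(N) = Rational(1, 2) (Function('n')(N) = Mul(Rational(1, 4), 2) = Rational(1, 2))
Function('P')(F) = Add(3, Mul(Rational(1, 2), F), Mul(Rational(1, 2), F, Add(-2, F))) (Function('P')(F) = Add(3, Mul(Add(F, Mul(Add(-2, F), Add(0, F))), Rational(1, 2))) = Add(3, Mul(Add(F, Mul(Add(-2, F), F)), Rational(1, 2))) = Add(3, Mul(Add(F, Mul(F, Add(-2, F))), Rational(1, 2))) = Add(3, Add(Mul(Rational(1, 2), F), Mul(Rational(1, 2), F, Add(-2, F)))) = Add(3, Mul(Rational(1, 2), F), Mul(Rational(1, 2), F, Add(-2, F))))
Pow(Add(430, Function('P')(15)), 2) = Pow(Add(430, Add(3, Mul(Rational(1, 2), Pow(15, 2)), Mul(Rational(-1, 2), 15))), 2) = Pow(Add(430, Add(3, Mul(Rational(1, 2), 225), Rational(-15, 2))), 2) = Pow(Add(430, Add(3, Rational(225, 2), Rational(-15, 2))), 2) = Pow(Add(430, 108), 2) = Pow(538, 2) = 289444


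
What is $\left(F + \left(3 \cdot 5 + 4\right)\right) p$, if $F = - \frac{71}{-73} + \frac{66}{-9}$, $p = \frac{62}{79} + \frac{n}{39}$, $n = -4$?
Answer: $\frac{5818336}{674739} \approx 8.6231$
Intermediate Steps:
$p = \frac{2102}{3081}$ ($p = \frac{62}{79} - \frac{4}{39} = \frac{2102}{3081} \approx 0.68225$)
$F = - \frac{1393}{219}$ ($F = \left(-71\right) \left(- \frac{1}{73}\right) + 66 \left(- \frac{1}{9}\right) = \frac{71}{73} - \frac{22}{3} = - \frac{1393}{219} \approx -6.3607$)
$\left(F + \left(3 \cdot 5 + 4\right)\right) p = \left(- \frac{1393}{219} + \left(3 \cdot 5 + 4\right)\right) \frac{2102}{3081} = \left(- \frac{1393}{219} + \left(15 + 4\right)\right) \frac{2102}{3081} = \left(- \frac{1393}{219} + 19\right) \frac{2102}{3081} = \frac{2768}{219} \cdot \frac{2102}{3081} = \frac{5818336}{674739}$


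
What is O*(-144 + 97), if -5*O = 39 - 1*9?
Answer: 282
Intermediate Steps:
O = -6 (O = -(39 - 1*9)/5 = -(39 - 9)/5 = -⅕*30 = -6)
O*(-144 + 97) = -6*(-144 + 97) = -6*(-47) = 282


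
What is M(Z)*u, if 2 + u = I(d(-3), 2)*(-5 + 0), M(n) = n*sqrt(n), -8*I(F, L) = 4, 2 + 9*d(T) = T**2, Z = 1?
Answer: 1/2 ≈ 0.50000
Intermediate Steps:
d(T) = -2/9 + T**2/9
I(F, L) = -1/2 (I(F, L) = -1/8*4 = -1/2)
M(n) = n**(3/2)
u = 1/2 (u = -2 - (-5 + 0)/2 = -2 - 1/2*(-5) = -2 + 5/2 = 1/2 ≈ 0.50000)
M(Z)*u = 1**(3/2)*(1/2) = 1*(1/2) = 1/2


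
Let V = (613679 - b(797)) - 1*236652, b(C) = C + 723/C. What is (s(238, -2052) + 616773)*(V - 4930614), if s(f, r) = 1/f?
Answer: -76118868982644675/27098 ≈ -2.8090e+12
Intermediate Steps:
V = 299854587/797 (V = (613679 - (797 + 723/797)) - 1*236652 = (613679 - (797 + 723*(1/797))) - 236652 = (613679 - (797 + 723/797)) - 236652 = (613679 - 1*635932/797) - 236652 = (613679 - 635932/797) - 236652 = 488466231/797 - 236652 = 299854587/797 ≈ 3.7623e+5)
(s(238, -2052) + 616773)*(V - 4930614) = (1/238 + 616773)*(299854587/797 - 4930614) = (1/238 + 616773)*(-3629844771/797) = (146791975/238)*(-3629844771/797) = -76118868982644675/27098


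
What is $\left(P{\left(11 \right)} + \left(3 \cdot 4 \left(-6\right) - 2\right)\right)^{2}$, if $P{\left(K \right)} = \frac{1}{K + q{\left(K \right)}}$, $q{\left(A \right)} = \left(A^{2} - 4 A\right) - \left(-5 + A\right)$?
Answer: $\frac{36808489}{6724} \approx 5474.2$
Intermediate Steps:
$q{\left(A \right)} = 5 + A^{2} - 5 A$
$P{\left(K \right)} = \frac{1}{5 + K^{2} - 4 K}$ ($P{\left(K \right)} = \frac{1}{K + \left(5 + K^{2} - 5 K\right)} = \frac{1}{5 + K^{2} - 4 K}$)
$\left(P{\left(11 \right)} + \left(3 \cdot 4 \left(-6\right) - 2\right)\right)^{2} = \left(\frac{1}{5 + 11^{2} - 44} + \left(3 \cdot 4 \left(-6\right) - 2\right)\right)^{2} = \left(\frac{1}{5 + 121 - 44} + \left(12 \left(-6\right) - 2\right)\right)^{2} = \left(\frac{1}{82} - 74\right)^{2} = \left(- \frac{6067}{82}\right)^{2} = \frac{36808489}{6724}$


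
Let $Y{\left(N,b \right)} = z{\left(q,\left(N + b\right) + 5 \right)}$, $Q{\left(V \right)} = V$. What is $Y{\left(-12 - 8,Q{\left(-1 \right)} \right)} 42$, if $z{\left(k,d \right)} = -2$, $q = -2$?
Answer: $-84$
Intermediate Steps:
$Y{\left(N,b \right)} = -2$
$Y{\left(-12 - 8,Q{\left(-1 \right)} \right)} 42 = \left(-2\right) 42 = -84$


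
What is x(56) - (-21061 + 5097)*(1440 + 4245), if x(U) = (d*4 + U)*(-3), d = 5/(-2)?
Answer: 90755202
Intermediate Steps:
d = -5/2 (d = 5*(-½) = -5/2 ≈ -2.5000)
x(U) = 30 - 3*U (x(U) = (-5/2*4 + U)*(-3) = (-10 + U)*(-3) = 30 - 3*U)
x(56) - (-21061 + 5097)*(1440 + 4245) = (30 - 3*56) - (-21061 + 5097)*(1440 + 4245) = (30 - 168) - (-15964)*5685 = -138 - 1*(-90755340) = -138 + 90755340 = 90755202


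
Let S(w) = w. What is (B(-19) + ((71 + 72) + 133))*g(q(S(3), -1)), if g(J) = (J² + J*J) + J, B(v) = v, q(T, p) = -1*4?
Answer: 7196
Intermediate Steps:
q(T, p) = -4
g(J) = J + 2*J² (g(J) = (J² + J²) + J = 2*J² + J = J + 2*J²)
(B(-19) + ((71 + 72) + 133))*g(q(S(3), -1)) = (-19 + ((71 + 72) + 133))*(-4*(1 + 2*(-4))) = (-19 + (143 + 133))*(-4*(1 - 8)) = (-19 + 276)*(-4*(-7)) = 257*28 = 7196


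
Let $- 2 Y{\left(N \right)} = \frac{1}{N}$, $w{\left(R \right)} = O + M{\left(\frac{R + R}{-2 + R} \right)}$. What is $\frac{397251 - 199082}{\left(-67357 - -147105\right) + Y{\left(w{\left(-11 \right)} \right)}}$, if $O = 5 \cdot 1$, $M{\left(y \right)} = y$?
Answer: $\frac{34481406}{13876139} \approx 2.4849$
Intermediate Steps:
$O = 5$
$w{\left(R \right)} = 5 + \frac{2 R}{-2 + R}$ ($w{\left(R \right)} = 5 + \frac{R + R}{-2 + R} = 5 + \frac{2 R}{-2 + R}$)
$Y{\left(N \right)} = - \frac{1}{2 N}$
$\frac{397251 - 199082}{\left(-67357 - -147105\right) + Y{\left(w{\left(-11 \right)} \right)}} = \frac{397251 - 199082}{\left(-67357 - -147105\right) - \frac{1}{2 \frac{-10 + 7 \left(-11\right)}{-2 - 11}}} = \frac{198169}{\left(-67357 + 147105\right) - \frac{1}{2 \frac{-10 - 77}{-13}}} = \frac{198169}{79748 - \frac{1}{2 \left(\left(- \frac{1}{13}\right) \left(-87\right)\right)}} = \frac{198169}{79748 - \frac{1}{2 \cdot \frac{87}{13}}} = \frac{198169}{79748 - \frac{13}{174}} = \frac{198169}{\frac{13876139}{174}} = 198169 \cdot \frac{174}{13876139} = \frac{34481406}{13876139}$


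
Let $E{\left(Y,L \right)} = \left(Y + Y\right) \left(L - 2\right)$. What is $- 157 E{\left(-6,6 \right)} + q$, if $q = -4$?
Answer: $7532$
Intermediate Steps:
$E{\left(Y,L \right)} = 2 Y \left(-2 + L\right)$
$- 157 E{\left(-6,6 \right)} + q = - 157 \cdot 2 \left(-6\right) \left(-2 + 6\right) - 4 = - 157 \cdot 2 \left(-6\right) 4 - 4 = \left(-157\right) \left(-48\right) - 4 = 7536 - 4 = 7532$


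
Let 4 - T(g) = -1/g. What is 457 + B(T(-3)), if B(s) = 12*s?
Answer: 501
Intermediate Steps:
T(g) = 4 + 1/g (T(g) = 4 - (-1)/g = 4 + 1/g)
457 + B(T(-3)) = 457 + 12*(4 + 1/(-3)) = 457 + 12*(4 - 1/3) = 457 + 12*(11/3) = 457 + 44 = 501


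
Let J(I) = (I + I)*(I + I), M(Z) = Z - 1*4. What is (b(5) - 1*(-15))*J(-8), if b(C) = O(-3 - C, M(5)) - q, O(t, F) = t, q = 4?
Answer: 768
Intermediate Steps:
M(Z) = -4 + Z (M(Z) = Z - 4 = -4 + Z)
b(C) = -7 - C (b(C) = (-3 - C) - 1*4 = (-3 - C) - 4 = -7 - C)
J(I) = 4*I² (J(I) = (2*I)*(2*I) = 4*I²)
(b(5) - 1*(-15))*J(-8) = ((-7 - 1*5) - 1*(-15))*(4*(-8)²) = ((-7 - 5) + 15)*(4*64) = (-12 + 15)*256 = 3*256 = 768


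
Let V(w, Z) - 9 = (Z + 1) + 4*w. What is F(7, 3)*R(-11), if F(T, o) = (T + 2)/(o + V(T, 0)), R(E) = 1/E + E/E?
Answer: 90/451 ≈ 0.19956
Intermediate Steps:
V(w, Z) = 10 + Z + 4*w (V(w, Z) = 9 + ((Z + 1) + 4*w) = 9 + ((1 + Z) + 4*w) = 9 + (1 + Z + 4*w) = 10 + Z + 4*w)
R(E) = 1 + 1/E (R(E) = 1/E + 1 = 1 + 1/E)
F(T, o) = (2 + T)/(10 + o + 4*T) (F(T, o) = (T + 2)/(o + (10 + 0 + 4*T)) = (2 + T)/(o + (10 + 4*T)) = (2 + T)/(10 + o + 4*T))
F(7, 3)*R(-11) = ((2 + 7)/(10 + 3 + 4*7))*((1 - 11)/(-11)) = (9/(10 + 3 + 28))*(-1/11*(-10)) = (9/41)*(10/11) = 90/451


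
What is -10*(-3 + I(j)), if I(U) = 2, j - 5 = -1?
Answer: 10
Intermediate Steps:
j = 4 (j = 5 - 1 = 4)
-10*(-3 + I(j)) = -10*(-3 + 2) = -10*(-1) = 10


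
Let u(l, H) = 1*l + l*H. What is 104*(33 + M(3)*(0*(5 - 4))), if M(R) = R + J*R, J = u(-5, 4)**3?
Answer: 3432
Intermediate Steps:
u(l, H) = l + H*l
J = -15625 (J = (-5*(1 + 4))**3 = (-5*5)**3 = (-25)**3 = -15625)
M(R) = -15624*R (M(R) = R - 15625*R = -15624*R)
104*(33 + M(3)*(0*(5 - 4))) = 104*(33 + (-15624*3)*(0*(5 - 4))) = 104*(33 - 0) = 104*(33 - 46872*0) = 104*(33 + 0) = 104*33 = 3432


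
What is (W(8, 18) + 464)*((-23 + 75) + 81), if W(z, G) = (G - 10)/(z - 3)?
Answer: 309624/5 ≈ 61925.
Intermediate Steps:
W(z, G) = (-10 + G)/(-3 + z)
(W(8, 18) + 464)*((-23 + 75) + 81) = ((-10 + 18)/(-3 + 8) + 464)*((-23 + 75) + 81) = (8/5 + 464)*(52 + 81) = ((⅕)*8 + 464)*133 = (8/5 + 464)*133 = (2328/5)*133 = 309624/5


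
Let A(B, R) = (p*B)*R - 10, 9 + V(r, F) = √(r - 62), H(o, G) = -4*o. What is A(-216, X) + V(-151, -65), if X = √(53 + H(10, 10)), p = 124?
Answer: -19 - 26784*√13 + I*√213 ≈ -96590.0 + 14.595*I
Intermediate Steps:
V(r, F) = -9 + √(-62 + r) (V(r, F) = -9 + √(r - 62) = -9 + √(-62 + r))
X = √13 (X = √(53 - 4*10) = √(53 - 40) = √13 ≈ 3.6056)
A(B, R) = -10 + 124*B*R (A(B, R) = (124*B)*R - 10 = 124*B*R - 10 = -10 + 124*B*R)
A(-216, X) + V(-151, -65) = (-10 + 124*(-216)*√13) + (-9 + √(-62 - 151)) = (-10 - 26784*√13) + (-9 + √(-213)) = (-10 - 26784*√13) + (-9 + I*√213) = -19 - 26784*√13 + I*√213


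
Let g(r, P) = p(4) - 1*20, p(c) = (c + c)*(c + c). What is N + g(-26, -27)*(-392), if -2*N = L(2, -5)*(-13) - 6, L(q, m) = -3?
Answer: -34529/2 ≈ -17265.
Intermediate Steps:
p(c) = 4*c² (p(c) = (2*c)*(2*c) = 4*c²)
g(r, P) = 44 (g(r, P) = 4*4² - 1*20 = 4*16 - 20 = 64 - 20 = 44)
N = -33/2 (N = -(-3*(-13) - 6)/2 = -(39 - 6)/2 = -½*33 = -33/2 ≈ -16.500)
N + g(-26, -27)*(-392) = -33/2 + 44*(-392) = -33/2 - 17248 = -34529/2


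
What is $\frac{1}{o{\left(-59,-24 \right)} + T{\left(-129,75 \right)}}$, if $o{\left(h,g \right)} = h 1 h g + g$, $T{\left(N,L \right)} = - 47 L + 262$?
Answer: $- \frac{1}{86831} \approx -1.1517 \cdot 10^{-5}$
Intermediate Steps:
$T{\left(N,L \right)} = 262 - 47 L$
$o{\left(h,g \right)} = g + g h^{2}$ ($o{\left(h,g \right)} = h h g + g = h^{2} g + g = g h^{2} + g = g + g h^{2}$)
$\frac{1}{o{\left(-59,-24 \right)} + T{\left(-129,75 \right)}} = \frac{1}{- 24 \left(1 + \left(-59\right)^{2}\right) + \left(262 - 3525\right)} = \frac{1}{- 24 \left(1 + 3481\right) + \left(262 - 3525\right)} = \frac{1}{\left(-24\right) 3482 - 3263} = \frac{1}{-83568 - 3263} = \frac{1}{-86831} = - \frac{1}{86831}$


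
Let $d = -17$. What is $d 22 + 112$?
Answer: $-262$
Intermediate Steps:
$d 22 + 112 = \left(-17\right) 22 + 112 = -374 + 112 = -262$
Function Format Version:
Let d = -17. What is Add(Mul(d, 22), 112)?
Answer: -262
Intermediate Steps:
Add(Mul(d, 22), 112) = Add(Mul(-17, 22), 112) = Add(-374, 112) = -262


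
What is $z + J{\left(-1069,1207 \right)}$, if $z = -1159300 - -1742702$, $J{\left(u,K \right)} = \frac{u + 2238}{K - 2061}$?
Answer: $\frac{71174877}{122} \approx 5.834 \cdot 10^{5}$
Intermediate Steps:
$J{\left(u,K \right)} = \frac{2238 + u}{-2061 + K}$
$z = 583402$ ($z = -1159300 + 1742702 = 583402$)
$z + J{\left(-1069,1207 \right)} = 583402 + \frac{2238 - 1069}{-2061 + 1207} = 583402 + \frac{1}{-854} \cdot 1169 = 583402 - \frac{167}{122} = \frac{71174877}{122}$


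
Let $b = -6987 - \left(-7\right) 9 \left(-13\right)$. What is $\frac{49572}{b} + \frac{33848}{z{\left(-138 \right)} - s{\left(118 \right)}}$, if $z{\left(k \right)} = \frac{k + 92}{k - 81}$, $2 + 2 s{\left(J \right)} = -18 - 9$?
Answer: $\frac{19234644558}{8382343} \approx 2294.7$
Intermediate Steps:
$s{\left(J \right)} = - \frac{29}{2}$ ($s{\left(J \right)} = -1 + \frac{-18 - 9}{2} = -1 + \frac{1}{2} \left(-27\right) = -1 - \frac{27}{2} = - \frac{29}{2}$)
$b = -7806$ ($b = -6987 - \left(-63\right) \left(-13\right) = -6987 - 819 = -7806$)
$z{\left(k \right)} = \frac{92 + k}{-81 + k}$
$\frac{49572}{b} + \frac{33848}{z{\left(-138 \right)} - s{\left(118 \right)}} = \frac{49572}{-7806} + \frac{33848}{\frac{92 - 138}{-81 - 138} - - \frac{29}{2}} = 49572 \left(- \frac{1}{7806}\right) + \frac{33848}{\frac{1}{-219} \left(-46\right) + \frac{29}{2}} = - \frac{8262}{1301} + \frac{33848}{\left(- \frac{1}{219}\right) \left(-46\right) + \frac{29}{2}} = - \frac{8262}{1301} + \frac{33848}{\frac{46}{219} + \frac{29}{2}} = - \frac{8262}{1301} + \frac{33848}{\frac{6443}{438}} = - \frac{8262}{1301} + 33848 \cdot \frac{438}{6443} = - \frac{8262}{1301} + \frac{14825424}{6443} = \frac{19234644558}{8382343}$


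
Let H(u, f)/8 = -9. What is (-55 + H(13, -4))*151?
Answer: -19177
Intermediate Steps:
H(u, f) = -72 (H(u, f) = 8*(-9) = -72)
(-55 + H(13, -4))*151 = (-55 - 72)*151 = -127*151 = -19177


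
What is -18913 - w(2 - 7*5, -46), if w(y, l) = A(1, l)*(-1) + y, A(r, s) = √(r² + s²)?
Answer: -18880 + √2117 ≈ -18834.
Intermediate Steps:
w(y, l) = y - √(1 + l²) (w(y, l) = √(1² + l²)*(-1) + y = √(1 + l²)*(-1) + y = -√(1 + l²) + y = y - √(1 + l²))
-18913 - w(2 - 7*5, -46) = -18913 - ((2 - 7*5) - √(1 + (-46)²)) = -18913 - ((2 - 35) - √(1 + 2116)) = -18913 - (-33 - √2117) = -18913 + (33 + √2117) = -18880 + √2117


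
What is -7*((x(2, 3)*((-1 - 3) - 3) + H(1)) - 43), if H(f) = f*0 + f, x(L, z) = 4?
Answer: 490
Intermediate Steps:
H(f) = f (H(f) = 0 + f = f)
-7*((x(2, 3)*((-1 - 3) - 3) + H(1)) - 43) = -7*((4*((-1 - 3) - 3) + 1) - 43) = -7*((4*(-4 - 3) + 1) - 43) = -7*((4*(-7) + 1) - 43) = -7*((-28 + 1) - 43) = -7*(-27 - 43) = -7*(-70) = 490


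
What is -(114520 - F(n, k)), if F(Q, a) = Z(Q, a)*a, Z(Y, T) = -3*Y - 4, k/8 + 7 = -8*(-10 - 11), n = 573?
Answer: -2333744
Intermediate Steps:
k = 1288 (k = -56 + 8*(-8*(-10 - 11)) = -56 + 8*(-8*(-21)) = -56 + 8*168 = -56 + 1344 = 1288)
Z(Y, T) = -4 - 3*Y
F(Q, a) = a*(-4 - 3*Q) (F(Q, a) = (-4 - 3*Q)*a = a*(-4 - 3*Q))
-(114520 - F(n, k)) = -(114520 - (-1)*1288*(4 + 3*573)) = -(114520 - (-1)*1288*(4 + 1719)) = -(114520 - (-1)*1288*1723) = -(114520 - 1*(-2219224)) = -(114520 + 2219224) = -1*2333744 = -2333744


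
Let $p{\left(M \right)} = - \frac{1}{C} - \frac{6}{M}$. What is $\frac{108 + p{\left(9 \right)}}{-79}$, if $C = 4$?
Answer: $- \frac{1285}{948} \approx -1.3555$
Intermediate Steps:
$p{\left(M \right)} = - \frac{1}{4} - \frac{6}{M}$
$\frac{108 + p{\left(9 \right)}}{-79} = \frac{108 + \frac{-24 - 9}{4 \cdot 9}}{-79} = \left(108 + \frac{1}{4} \cdot \frac{1}{9} \left(-24 - 9\right)\right) \left(- \frac{1}{79}\right) = \left(108 + \frac{1}{4} \cdot \frac{1}{9} \left(-33\right)\right) \left(- \frac{1}{79}\right) = \left(108 - \frac{11}{12}\right) \left(- \frac{1}{79}\right) = \frac{1285}{12} \left(- \frac{1}{79}\right) = - \frac{1285}{948}$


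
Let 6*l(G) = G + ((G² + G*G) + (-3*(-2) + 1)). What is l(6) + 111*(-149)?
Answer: -99149/6 ≈ -16525.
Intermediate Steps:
l(G) = 7/6 + G²/3 + G/6 (l(G) = (G + ((G² + G*G) + (-3*(-2) + 1)))/6 = (G + ((G² + G²) + (6 + 1)))/6 = (G + (2*G² + 7))/6 = (G + (7 + 2*G²))/6 = (7 + G + 2*G²)/6 = 7/6 + G²/3 + G/6)
l(6) + 111*(-149) = (7/6 + (⅓)*6² + (⅙)*6) + 111*(-149) = (7/6 + (⅓)*36 + 1) - 16539 = (7/6 + 12 + 1) - 16539 = 85/6 - 16539 = -99149/6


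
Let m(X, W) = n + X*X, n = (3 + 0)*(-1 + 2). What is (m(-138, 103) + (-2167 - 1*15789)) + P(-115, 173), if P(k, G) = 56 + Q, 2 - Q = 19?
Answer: 1130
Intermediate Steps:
Q = -17 (Q = 2 - 1*19 = 2 - 19 = -17)
n = 3 (n = 3*1 = 3)
P(k, G) = 39 (P(k, G) = 56 - 17 = 39)
m(X, W) = 3 + X**2 (m(X, W) = 3 + X*X = 3 + X**2)
(m(-138, 103) + (-2167 - 1*15789)) + P(-115, 173) = ((3 + (-138)**2) + (-2167 - 1*15789)) + 39 = ((3 + 19044) + (-2167 - 15789)) + 39 = (19047 - 17956) + 39 = 1091 + 39 = 1130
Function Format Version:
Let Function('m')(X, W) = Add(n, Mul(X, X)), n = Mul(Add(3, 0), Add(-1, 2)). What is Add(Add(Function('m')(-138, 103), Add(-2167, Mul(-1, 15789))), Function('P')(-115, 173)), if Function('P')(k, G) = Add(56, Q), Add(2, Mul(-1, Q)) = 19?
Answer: 1130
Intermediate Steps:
Q = -17 (Q = Add(2, Mul(-1, 19)) = Add(2, -19) = -17)
n = 3 (n = Mul(3, 1) = 3)
Function('P')(k, G) = 39 (Function('P')(k, G) = Add(56, -17) = 39)
Function('m')(X, W) = Add(3, Pow(X, 2)) (Function('m')(X, W) = Add(3, Mul(X, X)) = Add(3, Pow(X, 2)))
Add(Add(Function('m')(-138, 103), Add(-2167, Mul(-1, 15789))), Function('P')(-115, 173)) = Add(Add(Add(3, Pow(-138, 2)), Add(-2167, Mul(-1, 15789))), 39) = Add(Add(Add(3, 19044), Add(-2167, -15789)), 39) = Add(Add(19047, -17956), 39) = Add(1091, 39) = 1130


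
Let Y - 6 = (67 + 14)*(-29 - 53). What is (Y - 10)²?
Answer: 44169316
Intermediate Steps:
Y = -6636 (Y = 6 + (67 + 14)*(-29 - 53) = 6 + 81*(-82) = 6 - 6642 = -6636)
(Y - 10)² = (-6636 - 10)² = (-6646)² = 44169316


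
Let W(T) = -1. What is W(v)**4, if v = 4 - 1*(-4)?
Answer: 1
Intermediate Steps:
v = 8 (v = 4 + 4 = 8)
W(v)**4 = (-1)**4 = 1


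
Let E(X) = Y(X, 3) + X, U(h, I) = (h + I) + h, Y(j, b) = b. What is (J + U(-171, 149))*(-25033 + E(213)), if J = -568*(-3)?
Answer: -37498487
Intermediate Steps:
U(h, I) = I + 2*h (U(h, I) = (I + h) + h = I + 2*h)
E(X) = 3 + X
J = 1704
(J + U(-171, 149))*(-25033 + E(213)) = (1704 + (149 + 2*(-171)))*(-25033 + (3 + 213)) = (1704 + (149 - 342))*(-25033 + 216) = (1704 - 193)*(-24817) = 1511*(-24817) = -37498487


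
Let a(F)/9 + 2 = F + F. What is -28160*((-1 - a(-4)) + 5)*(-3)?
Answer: 7941120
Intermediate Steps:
a(F) = -18 + 18*F (a(F) = -18 + 9*(F + F) = -18 + 9*(2*F) = -18 + 18*F)
-28160*((-1 - a(-4)) + 5)*(-3) = -28160*((-1 - (-18 + 18*(-4))) + 5)*(-3) = -28160*((-1 - (-18 - 72)) + 5)*(-3) = -28160*((-1 - 1*(-90)) + 5)*(-3) = -28160*((-1 + 90) + 5)*(-3) = -28160*(89 + 5)*(-3) = -2647040*(-3) = -28160*(-282) = 7941120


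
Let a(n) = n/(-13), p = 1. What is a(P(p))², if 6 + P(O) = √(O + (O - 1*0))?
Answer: (6 - √2)²/169 ≈ 0.12443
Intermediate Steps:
P(O) = -6 + √2*√O (P(O) = -6 + √(O + (O - 1*0)) = -6 + √(O + (O + 0)) = -6 + √(O + O) = -6 + √(2*O) = -6 + √2*√O)
a(n) = -n/13 (a(n) = n*(-1/13) = -n/13)
a(P(p))² = (-(-6 + √2*√1)/13)² = (-(-6 + √2*1)/13)² = (-(-6 + √2)/13)² = (6/13 - √2/13)²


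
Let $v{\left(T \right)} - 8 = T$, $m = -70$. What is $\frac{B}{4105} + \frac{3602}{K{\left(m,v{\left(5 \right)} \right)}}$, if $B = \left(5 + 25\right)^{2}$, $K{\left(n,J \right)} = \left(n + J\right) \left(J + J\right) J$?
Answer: $\frac{255319}{7908693} \approx 0.032283$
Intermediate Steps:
$v{\left(T \right)} = 8 + T$
$K{\left(n,J \right)} = 2 J^{2} \left(J + n\right)$ ($K{\left(n,J \right)} = \left(J + n\right) 2 J J = 2 J \left(J + n\right) J = 2 J^{2} \left(J + n\right)$)
$B = 900$ ($B = 30^{2} = 900$)
$\frac{B}{4105} + \frac{3602}{K{\left(m,v{\left(5 \right)} \right)}} = \frac{900}{4105} + \frac{3602}{2 \left(8 + 5\right)^{2} \left(\left(8 + 5\right) - 70\right)} = 900 \cdot \frac{1}{4105} + \frac{3602}{2 \cdot 13^{2} \left(13 - 70\right)} = \frac{180}{821} + \frac{3602}{2 \cdot 169 \left(-57\right)} = \frac{180}{821} + \frac{3602}{-19266} = \frac{180}{821} + 3602 \left(- \frac{1}{19266}\right) = \frac{180}{821} - \frac{1801}{9633} = \frac{255319}{7908693}$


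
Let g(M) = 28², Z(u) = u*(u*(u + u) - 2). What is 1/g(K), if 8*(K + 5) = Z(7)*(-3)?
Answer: 1/784 ≈ 0.0012755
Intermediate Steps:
Z(u) = u*(-2 + 2*u²) (Z(u) = u*(u*(2*u) - 2) = u*(2*u² - 2) = u*(-2 + 2*u²))
K = -257 (K = -5 + ((2*7*(-1 + 7²))*(-3))/8 = -5 + ((2*7*(-1 + 49))*(-3))/8 = -5 + ((2*7*48)*(-3))/8 = -5 + (672*(-3))/8 = -5 + (⅛)*(-2016) = -5 - 252 = -257)
g(M) = 784
1/g(K) = 1/784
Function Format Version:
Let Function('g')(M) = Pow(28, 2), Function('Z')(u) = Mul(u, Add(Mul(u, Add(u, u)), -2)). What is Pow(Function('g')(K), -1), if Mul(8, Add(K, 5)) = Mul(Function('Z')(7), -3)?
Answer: Rational(1, 784) ≈ 0.0012755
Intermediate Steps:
Function('Z')(u) = Mul(u, Add(-2, Mul(2, Pow(u, 2)))) (Function('Z')(u) = Mul(u, Add(Mul(u, Mul(2, u)), -2)) = Mul(u, Add(Mul(2, Pow(u, 2)), -2)) = Mul(u, Add(-2, Mul(2, Pow(u, 2)))))
K = -257 (K = Add(-5, Mul(Rational(1, 8), Mul(Mul(2, 7, Add(-1, Pow(7, 2))), -3))) = Add(-5, Mul(Rational(1, 8), Mul(Mul(2, 7, Add(-1, 49)), -3))) = Add(-5, Mul(Rational(1, 8), Mul(Mul(2, 7, 48), -3))) = Add(-5, Mul(Rational(1, 8), Mul(672, -3))) = Add(-5, Mul(Rational(1, 8), -2016)) = Add(-5, -252) = -257)
Function('g')(M) = 784
Pow(Function('g')(K), -1) = Pow(784, -1) = Rational(1, 784)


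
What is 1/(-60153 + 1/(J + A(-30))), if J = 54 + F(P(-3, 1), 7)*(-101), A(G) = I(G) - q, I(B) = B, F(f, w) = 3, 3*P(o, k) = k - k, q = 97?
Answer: -376/22617529 ≈ -1.6624e-5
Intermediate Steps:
P(o, k) = 0 (P(o, k) = (k - k)/3 = (1/3)*0 = 0)
A(G) = -97 + G (A(G) = G - 1*97 = G - 97 = -97 + G)
J = -249 (J = 54 + 3*(-101) = 54 - 303 = -249)
1/(-60153 + 1/(J + A(-30))) = 1/(-60153 + 1/(-249 + (-97 - 30))) = 1/(-60153 + 1/(-249 - 127)) = 1/(-60153 + 1/(-376)) = 1/(-60153 - 1/376) = 1/(-22617529/376) = -376/22617529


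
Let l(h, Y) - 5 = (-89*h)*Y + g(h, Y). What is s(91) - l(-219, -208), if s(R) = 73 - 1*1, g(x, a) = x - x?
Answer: 4054195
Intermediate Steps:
g(x, a) = 0
s(R) = 72 (s(R) = 73 - 1 = 72)
l(h, Y) = 5 - 89*Y*h (l(h, Y) = 5 + ((-89*h)*Y + 0) = 5 + (-89*Y*h + 0) = 5 - 89*Y*h)
s(91) - l(-219, -208) = 72 - (5 - 89*(-208)*(-219)) = 72 - (5 - 4054128) = 72 - 1*(-4054123) = 72 + 4054123 = 4054195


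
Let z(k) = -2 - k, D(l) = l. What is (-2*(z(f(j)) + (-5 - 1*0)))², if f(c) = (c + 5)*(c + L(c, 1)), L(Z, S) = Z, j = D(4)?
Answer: 24964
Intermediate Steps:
j = 4
f(c) = 2*c*(5 + c) (f(c) = (c + 5)*(c + c) = (5 + c)*(2*c) = 2*c*(5 + c))
(-2*(z(f(j)) + (-5 - 1*0)))² = (-2*((-2 - 2*4*(5 + 4)) + (-5 - 1*0)))² = (-2*((-2 - 2*4*9) + (-5 + 0)))² = (-2*((-2 - 1*72) - 5))² = (-2*((-2 - 72) - 5))² = (-2*(-74 - 5))² = (-2*(-79))² = 158² = 24964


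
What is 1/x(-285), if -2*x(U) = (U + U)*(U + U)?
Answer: -1/162450 ≈ -6.1557e-6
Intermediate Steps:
x(U) = -2*U² (x(U) = -(U + U)*(U + U)/2 = -2*U*2*U/2 = -2*U²)
1/x(-285) = 1/(-2*(-285)²) = 1/(-2*81225) = 1/(-162450) = -1/162450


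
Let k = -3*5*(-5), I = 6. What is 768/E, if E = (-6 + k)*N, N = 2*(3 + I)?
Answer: 128/207 ≈ 0.61836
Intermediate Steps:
k = 75 (k = -15*(-5) = 75)
N = 18 (N = 2*(3 + 6) = 2*9 = 18)
E = 1242 (E = (-6 + 75)*18 = 69*18 = 1242)
768/E = 768/1242 = 768*(1/1242) = 128/207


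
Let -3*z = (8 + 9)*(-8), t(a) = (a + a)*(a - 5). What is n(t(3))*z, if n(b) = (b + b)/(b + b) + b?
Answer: -1496/3 ≈ -498.67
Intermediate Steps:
t(a) = 2*a*(-5 + a) (t(a) = (2*a)*(-5 + a) = 2*a*(-5 + a))
n(b) = 1 + b (n(b) = (2*b)/((2*b)) + b = (2*b)*(1/(2*b)) + b = 1 + b)
z = 136/3 (z = -(8 + 9)*(-8)/3 = -17*(-8)/3 = -1/3*(-136) = 136/3 ≈ 45.333)
n(t(3))*z = (1 + 2*3*(-5 + 3))*(136/3) = (1 + 2*3*(-2))*(136/3) = (1 - 12)*(136/3) = -11*136/3 = -1496/3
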